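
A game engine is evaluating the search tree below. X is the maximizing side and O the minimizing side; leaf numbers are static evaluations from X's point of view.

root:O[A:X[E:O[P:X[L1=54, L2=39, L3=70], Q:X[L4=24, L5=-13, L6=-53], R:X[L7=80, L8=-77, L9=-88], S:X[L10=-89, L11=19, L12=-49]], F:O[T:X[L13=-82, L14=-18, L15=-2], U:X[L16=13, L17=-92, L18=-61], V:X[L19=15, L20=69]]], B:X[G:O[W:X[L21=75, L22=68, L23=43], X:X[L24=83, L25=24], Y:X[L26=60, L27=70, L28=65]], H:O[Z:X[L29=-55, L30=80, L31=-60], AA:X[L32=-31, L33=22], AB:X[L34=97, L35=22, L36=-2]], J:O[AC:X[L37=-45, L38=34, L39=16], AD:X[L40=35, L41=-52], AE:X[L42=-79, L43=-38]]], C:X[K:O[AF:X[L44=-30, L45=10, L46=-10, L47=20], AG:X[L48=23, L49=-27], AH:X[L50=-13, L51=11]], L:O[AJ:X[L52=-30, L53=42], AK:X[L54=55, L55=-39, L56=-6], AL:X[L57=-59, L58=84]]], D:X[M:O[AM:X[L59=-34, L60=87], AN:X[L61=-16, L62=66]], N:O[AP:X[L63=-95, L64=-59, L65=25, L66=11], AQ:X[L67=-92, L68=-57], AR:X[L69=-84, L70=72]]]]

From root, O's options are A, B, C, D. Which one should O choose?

A

P (X): max(54, 39, 70) = 70
Q (X): max(24, -13, -53) = 24
R (X): max(80, -77, -88) = 80
S (X): max(-89, 19, -49) = 19
E (O): min(70, 24, 80, 19) = 19
T (X): max(-82, -18, -2) = -2
U (X): max(13, -92, -61) = 13
V (X): max(15, 69) = 69
F (O): min(-2, 13, 69) = -2
A (X): max(19, -2) = 19
W (X): max(75, 68, 43) = 75
X (X): max(83, 24) = 83
Y (X): max(60, 70, 65) = 70
G (O): min(75, 83, 70) = 70
Z (X): max(-55, 80, -60) = 80
AA (X): max(-31, 22) = 22
AB (X): max(97, 22, -2) = 97
H (O): min(80, 22, 97) = 22
AC (X): max(-45, 34, 16) = 34
AD (X): max(35, -52) = 35
AE (X): max(-79, -38) = -38
J (O): min(34, 35, -38) = -38
B (X): max(70, 22, -38) = 70
AF (X): max(-30, 10, -10, 20) = 20
AG (X): max(23, -27) = 23
AH (X): max(-13, 11) = 11
K (O): min(20, 23, 11) = 11
AJ (X): max(-30, 42) = 42
AK (X): max(55, -39, -6) = 55
AL (X): max(-59, 84) = 84
L (O): min(42, 55, 84) = 42
C (X): max(11, 42) = 42
AM (X): max(-34, 87) = 87
AN (X): max(-16, 66) = 66
M (O): min(87, 66) = 66
AP (X): max(-95, -59, 25, 11) = 25
AQ (X): max(-92, -57) = -57
AR (X): max(-84, 72) = 72
N (O): min(25, -57, 72) = -57
D (X): max(66, -57) = 66
root (O): min(19, 70, 42, 66) = 19
O at root wants the lowest of {A=19, B=70, C=42, D=66}, so chooses A.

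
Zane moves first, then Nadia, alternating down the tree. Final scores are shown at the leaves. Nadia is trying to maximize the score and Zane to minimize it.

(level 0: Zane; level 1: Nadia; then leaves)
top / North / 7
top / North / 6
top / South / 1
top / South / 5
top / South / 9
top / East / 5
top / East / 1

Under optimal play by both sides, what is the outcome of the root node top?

North (Nadia): max(7, 6) = 7
South (Nadia): max(1, 5, 9) = 9
East (Nadia): max(5, 1) = 5
top (Zane): min(7, 9, 5) = 5

5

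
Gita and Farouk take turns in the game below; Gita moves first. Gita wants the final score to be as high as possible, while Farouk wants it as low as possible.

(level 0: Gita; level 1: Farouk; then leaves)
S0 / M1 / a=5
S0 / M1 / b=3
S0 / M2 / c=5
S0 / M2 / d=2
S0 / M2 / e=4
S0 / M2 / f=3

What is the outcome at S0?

3

M1 (Farouk): min(5, 3) = 3
M2 (Farouk): min(5, 2, 4, 3) = 2
S0 (Gita): max(3, 2) = 3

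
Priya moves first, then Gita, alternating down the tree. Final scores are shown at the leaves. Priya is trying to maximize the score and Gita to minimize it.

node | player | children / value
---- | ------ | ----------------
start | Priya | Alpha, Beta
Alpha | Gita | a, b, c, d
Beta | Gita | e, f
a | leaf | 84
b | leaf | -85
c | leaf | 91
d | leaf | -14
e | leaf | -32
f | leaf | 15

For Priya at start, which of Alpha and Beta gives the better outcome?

Beta

Alpha (Gita): min(84, -85, 91, -14) = -85
Beta (Gita): min(-32, 15) = -32
Priya prefers the higher value; Alpha=-85, Beta=-32. Beta is better since -32 > -85.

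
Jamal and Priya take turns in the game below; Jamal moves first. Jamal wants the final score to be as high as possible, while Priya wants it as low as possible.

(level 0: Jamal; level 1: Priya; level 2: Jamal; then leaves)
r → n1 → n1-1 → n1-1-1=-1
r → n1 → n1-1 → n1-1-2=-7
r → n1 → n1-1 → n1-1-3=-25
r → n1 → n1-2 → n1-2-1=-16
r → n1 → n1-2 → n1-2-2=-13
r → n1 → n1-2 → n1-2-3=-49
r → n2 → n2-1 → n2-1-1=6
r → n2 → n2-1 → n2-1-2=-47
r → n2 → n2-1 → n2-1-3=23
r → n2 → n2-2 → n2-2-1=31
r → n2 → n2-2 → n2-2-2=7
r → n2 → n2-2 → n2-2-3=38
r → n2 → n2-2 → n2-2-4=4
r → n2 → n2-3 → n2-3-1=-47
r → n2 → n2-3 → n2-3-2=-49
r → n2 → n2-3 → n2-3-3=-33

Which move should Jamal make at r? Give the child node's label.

n1-1 (Jamal): max(-1, -7, -25) = -1
n1-2 (Jamal): max(-16, -13, -49) = -13
n1 (Priya): min(-1, -13) = -13
n2-1 (Jamal): max(6, -47, 23) = 23
n2-2 (Jamal): max(31, 7, 38, 4) = 38
n2-3 (Jamal): max(-47, -49, -33) = -33
n2 (Priya): min(23, 38, -33) = -33
r (Jamal): max(-13, -33) = -13
Jamal at r wants the highest of {n1=-13, n2=-33}, so chooses n1.

n1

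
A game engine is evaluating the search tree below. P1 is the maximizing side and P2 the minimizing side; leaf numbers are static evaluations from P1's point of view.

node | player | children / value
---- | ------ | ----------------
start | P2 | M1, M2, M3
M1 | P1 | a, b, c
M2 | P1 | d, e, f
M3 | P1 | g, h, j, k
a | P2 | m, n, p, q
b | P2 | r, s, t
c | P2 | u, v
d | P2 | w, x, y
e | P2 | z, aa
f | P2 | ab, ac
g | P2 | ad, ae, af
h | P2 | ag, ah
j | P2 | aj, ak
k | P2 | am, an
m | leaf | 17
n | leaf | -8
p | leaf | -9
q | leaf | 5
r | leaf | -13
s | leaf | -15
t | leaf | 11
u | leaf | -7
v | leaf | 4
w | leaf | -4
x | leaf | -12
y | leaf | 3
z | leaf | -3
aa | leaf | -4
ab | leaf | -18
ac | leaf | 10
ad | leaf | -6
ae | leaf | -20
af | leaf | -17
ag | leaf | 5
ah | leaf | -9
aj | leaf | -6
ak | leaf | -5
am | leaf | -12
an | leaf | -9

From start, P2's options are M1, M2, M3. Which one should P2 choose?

M1

a (P2): min(17, -8, -9, 5) = -9
b (P2): min(-13, -15, 11) = -15
c (P2): min(-7, 4) = -7
M1 (P1): max(-9, -15, -7) = -7
d (P2): min(-4, -12, 3) = -12
e (P2): min(-3, -4) = -4
f (P2): min(-18, 10) = -18
M2 (P1): max(-12, -4, -18) = -4
g (P2): min(-6, -20, -17) = -20
h (P2): min(5, -9) = -9
j (P2): min(-6, -5) = -6
k (P2): min(-12, -9) = -12
M3 (P1): max(-20, -9, -6, -12) = -6
start (P2): min(-7, -4, -6) = -7
P2 at start wants the lowest of {M1=-7, M2=-4, M3=-6}, so chooses M1.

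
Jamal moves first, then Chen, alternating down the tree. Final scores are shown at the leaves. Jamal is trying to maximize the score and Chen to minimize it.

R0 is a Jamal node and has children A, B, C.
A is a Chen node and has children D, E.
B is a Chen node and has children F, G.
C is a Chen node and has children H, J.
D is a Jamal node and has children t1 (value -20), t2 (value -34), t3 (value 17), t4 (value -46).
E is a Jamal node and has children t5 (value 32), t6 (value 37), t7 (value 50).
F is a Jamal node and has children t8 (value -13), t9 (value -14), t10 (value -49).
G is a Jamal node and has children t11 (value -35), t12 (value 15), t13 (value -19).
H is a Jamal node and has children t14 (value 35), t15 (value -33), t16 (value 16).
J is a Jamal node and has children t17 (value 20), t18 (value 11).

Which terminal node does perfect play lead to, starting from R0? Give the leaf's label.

t17

D (Jamal): max(-20, -34, 17, -46) = 17
E (Jamal): max(32, 37, 50) = 50
A (Chen): min(17, 50) = 17
F (Jamal): max(-13, -14, -49) = -13
G (Jamal): max(-35, 15, -19) = 15
B (Chen): min(-13, 15) = -13
H (Jamal): max(35, -33, 16) = 35
J (Jamal): max(20, 11) = 20
C (Chen): min(35, 20) = 20
R0 (Jamal): max(17, -13, 20) = 20
At R0, Jamal picks C (highest: 20).
At C, Chen picks J (lowest: 20).
At J, Jamal picks t17 (highest: 20).
Terminal value 20.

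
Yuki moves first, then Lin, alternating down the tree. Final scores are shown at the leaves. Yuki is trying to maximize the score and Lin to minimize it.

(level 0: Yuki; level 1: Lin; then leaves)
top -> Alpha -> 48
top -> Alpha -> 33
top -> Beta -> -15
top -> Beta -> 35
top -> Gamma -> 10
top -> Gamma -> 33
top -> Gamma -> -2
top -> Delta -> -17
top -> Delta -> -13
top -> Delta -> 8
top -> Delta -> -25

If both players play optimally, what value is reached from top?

33

Alpha (Lin): min(48, 33) = 33
Beta (Lin): min(-15, 35) = -15
Gamma (Lin): min(10, 33, -2) = -2
Delta (Lin): min(-17, -13, 8, -25) = -25
top (Yuki): max(33, -15, -2, -25) = 33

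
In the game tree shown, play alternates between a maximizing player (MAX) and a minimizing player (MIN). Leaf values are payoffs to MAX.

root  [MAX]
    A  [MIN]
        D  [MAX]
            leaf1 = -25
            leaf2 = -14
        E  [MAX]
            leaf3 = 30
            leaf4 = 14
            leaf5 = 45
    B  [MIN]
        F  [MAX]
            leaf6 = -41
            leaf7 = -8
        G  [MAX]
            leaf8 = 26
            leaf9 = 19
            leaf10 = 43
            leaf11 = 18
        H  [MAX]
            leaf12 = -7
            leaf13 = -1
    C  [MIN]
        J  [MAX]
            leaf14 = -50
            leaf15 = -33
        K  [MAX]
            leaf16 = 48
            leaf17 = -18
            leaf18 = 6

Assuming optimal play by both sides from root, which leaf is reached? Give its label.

D (MAX): max(-25, -14) = -14
E (MAX): max(30, 14, 45) = 45
A (MIN): min(-14, 45) = -14
F (MAX): max(-41, -8) = -8
G (MAX): max(26, 19, 43, 18) = 43
H (MAX): max(-7, -1) = -1
B (MIN): min(-8, 43, -1) = -8
J (MAX): max(-50, -33) = -33
K (MAX): max(48, -18, 6) = 48
C (MIN): min(-33, 48) = -33
root (MAX): max(-14, -8, -33) = -8
At root, MAX picks B (highest: -8).
At B, MIN picks F (lowest: -8).
At F, MAX picks leaf7 (highest: -8).
Terminal value -8.

leaf7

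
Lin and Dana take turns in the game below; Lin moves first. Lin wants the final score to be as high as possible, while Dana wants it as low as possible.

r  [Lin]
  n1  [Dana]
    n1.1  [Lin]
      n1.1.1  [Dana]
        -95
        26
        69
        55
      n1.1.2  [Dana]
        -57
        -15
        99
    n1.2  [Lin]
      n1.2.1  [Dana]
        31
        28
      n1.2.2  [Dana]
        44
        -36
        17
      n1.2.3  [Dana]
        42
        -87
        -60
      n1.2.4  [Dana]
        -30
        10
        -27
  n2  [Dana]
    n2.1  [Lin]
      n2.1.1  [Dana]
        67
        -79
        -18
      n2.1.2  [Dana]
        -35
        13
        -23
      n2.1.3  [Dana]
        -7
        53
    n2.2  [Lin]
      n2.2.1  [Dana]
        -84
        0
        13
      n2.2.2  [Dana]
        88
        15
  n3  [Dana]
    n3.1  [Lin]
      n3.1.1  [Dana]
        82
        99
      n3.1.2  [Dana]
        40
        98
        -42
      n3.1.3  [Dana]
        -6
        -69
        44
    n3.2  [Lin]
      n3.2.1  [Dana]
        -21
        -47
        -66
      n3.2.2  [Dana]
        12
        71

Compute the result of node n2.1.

-7

n2.1.1 (Dana): min(67, -79, -18) = -79
n2.1.2 (Dana): min(-35, 13, -23) = -35
n2.1.3 (Dana): min(-7, 53) = -7
n2.1 (Lin): max(-79, -35, -7) = -7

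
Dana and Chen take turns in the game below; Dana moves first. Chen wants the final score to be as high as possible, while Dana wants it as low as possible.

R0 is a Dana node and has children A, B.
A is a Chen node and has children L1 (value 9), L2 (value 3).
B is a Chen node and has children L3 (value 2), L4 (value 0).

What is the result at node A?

9

A (Chen): max(9, 3) = 9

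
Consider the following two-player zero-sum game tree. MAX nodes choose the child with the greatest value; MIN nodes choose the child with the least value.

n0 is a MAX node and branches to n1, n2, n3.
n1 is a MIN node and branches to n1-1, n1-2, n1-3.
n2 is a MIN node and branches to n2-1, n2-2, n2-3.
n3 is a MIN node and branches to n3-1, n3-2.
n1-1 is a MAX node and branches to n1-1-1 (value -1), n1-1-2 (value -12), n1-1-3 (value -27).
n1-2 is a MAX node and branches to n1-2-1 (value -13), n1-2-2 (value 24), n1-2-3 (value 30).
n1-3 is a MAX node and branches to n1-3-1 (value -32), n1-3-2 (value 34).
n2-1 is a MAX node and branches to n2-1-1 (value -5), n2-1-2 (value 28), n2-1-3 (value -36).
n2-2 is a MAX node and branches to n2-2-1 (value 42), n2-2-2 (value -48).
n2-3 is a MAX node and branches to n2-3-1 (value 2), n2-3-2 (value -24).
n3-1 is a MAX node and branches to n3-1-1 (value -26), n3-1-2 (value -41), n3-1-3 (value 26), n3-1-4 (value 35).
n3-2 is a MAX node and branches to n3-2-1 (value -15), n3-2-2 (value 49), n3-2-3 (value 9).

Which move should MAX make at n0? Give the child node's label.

n1-1 (MAX): max(-1, -12, -27) = -1
n1-2 (MAX): max(-13, 24, 30) = 30
n1-3 (MAX): max(-32, 34) = 34
n1 (MIN): min(-1, 30, 34) = -1
n2-1 (MAX): max(-5, 28, -36) = 28
n2-2 (MAX): max(42, -48) = 42
n2-3 (MAX): max(2, -24) = 2
n2 (MIN): min(28, 42, 2) = 2
n3-1 (MAX): max(-26, -41, 26, 35) = 35
n3-2 (MAX): max(-15, 49, 9) = 49
n3 (MIN): min(35, 49) = 35
n0 (MAX): max(-1, 2, 35) = 35
MAX at n0 wants the highest of {n1=-1, n2=2, n3=35}, so chooses n3.

n3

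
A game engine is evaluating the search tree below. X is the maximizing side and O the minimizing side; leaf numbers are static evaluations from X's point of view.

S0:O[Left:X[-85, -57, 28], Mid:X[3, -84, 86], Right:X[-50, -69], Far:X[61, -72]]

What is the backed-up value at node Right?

Right (X): max(-50, -69) = -50

-50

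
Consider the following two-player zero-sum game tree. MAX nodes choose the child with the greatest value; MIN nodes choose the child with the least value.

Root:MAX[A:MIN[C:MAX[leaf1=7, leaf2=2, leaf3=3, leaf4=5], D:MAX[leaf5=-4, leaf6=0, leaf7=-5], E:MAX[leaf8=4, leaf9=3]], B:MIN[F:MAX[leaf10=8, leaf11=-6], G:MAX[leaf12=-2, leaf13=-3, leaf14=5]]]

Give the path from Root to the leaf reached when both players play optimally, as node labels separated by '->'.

Root -> B -> G -> leaf14

C (MAX): max(7, 2, 3, 5) = 7
D (MAX): max(-4, 0, -5) = 0
E (MAX): max(4, 3) = 4
A (MIN): min(7, 0, 4) = 0
F (MAX): max(8, -6) = 8
G (MAX): max(-2, -3, 5) = 5
B (MIN): min(8, 5) = 5
Root (MAX): max(0, 5) = 5
At Root, MAX picks B (highest: 5).
At B, MIN picks G (lowest: 5).
At G, MAX picks leaf14 (highest: 5).
Terminal value 5.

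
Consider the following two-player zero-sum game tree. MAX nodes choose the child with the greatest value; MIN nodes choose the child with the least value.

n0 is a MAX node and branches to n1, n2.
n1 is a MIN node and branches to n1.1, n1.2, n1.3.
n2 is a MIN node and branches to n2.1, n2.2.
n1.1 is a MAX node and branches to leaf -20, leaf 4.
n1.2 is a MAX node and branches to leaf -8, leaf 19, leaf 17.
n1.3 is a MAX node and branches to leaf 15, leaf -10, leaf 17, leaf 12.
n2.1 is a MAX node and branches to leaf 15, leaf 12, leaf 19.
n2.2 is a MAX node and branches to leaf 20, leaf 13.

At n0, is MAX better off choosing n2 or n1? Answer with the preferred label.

n2

n2.1 (MAX): max(15, 12, 19) = 19
n2.2 (MAX): max(20, 13) = 20
n2 (MIN): min(19, 20) = 19
n1.1 (MAX): max(-20, 4) = 4
n1.2 (MAX): max(-8, 19, 17) = 19
n1.3 (MAX): max(15, -10, 17, 12) = 17
n1 (MIN): min(4, 19, 17) = 4
MAX prefers the higher value; n2=19, n1=4. n2 is better since 19 > 4.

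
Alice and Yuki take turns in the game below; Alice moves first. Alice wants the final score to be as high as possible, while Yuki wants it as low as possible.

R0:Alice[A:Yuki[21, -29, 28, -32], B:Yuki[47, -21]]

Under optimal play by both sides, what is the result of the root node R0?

A (Yuki): min(21, -29, 28, -32) = -32
B (Yuki): min(47, -21) = -21
R0 (Alice): max(-32, -21) = -21

-21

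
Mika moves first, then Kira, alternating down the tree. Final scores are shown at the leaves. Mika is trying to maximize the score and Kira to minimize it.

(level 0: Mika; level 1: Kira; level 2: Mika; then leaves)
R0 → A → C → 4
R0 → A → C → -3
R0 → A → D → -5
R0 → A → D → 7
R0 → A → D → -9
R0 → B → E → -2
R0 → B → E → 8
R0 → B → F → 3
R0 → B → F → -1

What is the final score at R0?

C (Mika): max(4, -3) = 4
D (Mika): max(-5, 7, -9) = 7
A (Kira): min(4, 7) = 4
E (Mika): max(-2, 8) = 8
F (Mika): max(3, -1) = 3
B (Kira): min(8, 3) = 3
R0 (Mika): max(4, 3) = 4

4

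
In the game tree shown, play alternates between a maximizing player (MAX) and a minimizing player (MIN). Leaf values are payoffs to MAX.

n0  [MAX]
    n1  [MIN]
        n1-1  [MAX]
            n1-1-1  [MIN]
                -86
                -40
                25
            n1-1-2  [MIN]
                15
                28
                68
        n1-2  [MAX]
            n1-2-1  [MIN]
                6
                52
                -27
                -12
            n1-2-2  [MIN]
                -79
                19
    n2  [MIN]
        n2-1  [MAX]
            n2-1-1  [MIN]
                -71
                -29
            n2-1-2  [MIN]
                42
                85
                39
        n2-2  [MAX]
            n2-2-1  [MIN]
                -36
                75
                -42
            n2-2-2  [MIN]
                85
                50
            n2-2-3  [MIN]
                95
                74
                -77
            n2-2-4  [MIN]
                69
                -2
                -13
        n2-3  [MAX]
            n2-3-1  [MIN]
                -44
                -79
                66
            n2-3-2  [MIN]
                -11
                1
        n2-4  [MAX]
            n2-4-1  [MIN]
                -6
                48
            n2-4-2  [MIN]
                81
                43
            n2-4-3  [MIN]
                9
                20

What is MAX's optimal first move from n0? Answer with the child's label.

n2

n1-1-1 (MIN): min(-86, -40, 25) = -86
n1-1-2 (MIN): min(15, 28, 68) = 15
n1-1 (MAX): max(-86, 15) = 15
n1-2-1 (MIN): min(6, 52, -27, -12) = -27
n1-2-2 (MIN): min(-79, 19) = -79
n1-2 (MAX): max(-27, -79) = -27
n1 (MIN): min(15, -27) = -27
n2-1-1 (MIN): min(-71, -29) = -71
n2-1-2 (MIN): min(42, 85, 39) = 39
n2-1 (MAX): max(-71, 39) = 39
n2-2-1 (MIN): min(-36, 75, -42) = -42
n2-2-2 (MIN): min(85, 50) = 50
n2-2-3 (MIN): min(95, 74, -77) = -77
n2-2-4 (MIN): min(69, -2, -13) = -13
n2-2 (MAX): max(-42, 50, -77, -13) = 50
n2-3-1 (MIN): min(-44, -79, 66) = -79
n2-3-2 (MIN): min(-11, 1) = -11
n2-3 (MAX): max(-79, -11) = -11
n2-4-1 (MIN): min(-6, 48) = -6
n2-4-2 (MIN): min(81, 43) = 43
n2-4-3 (MIN): min(9, 20) = 9
n2-4 (MAX): max(-6, 43, 9) = 43
n2 (MIN): min(39, 50, -11, 43) = -11
n0 (MAX): max(-27, -11) = -11
MAX at n0 wants the highest of {n1=-27, n2=-11}, so chooses n2.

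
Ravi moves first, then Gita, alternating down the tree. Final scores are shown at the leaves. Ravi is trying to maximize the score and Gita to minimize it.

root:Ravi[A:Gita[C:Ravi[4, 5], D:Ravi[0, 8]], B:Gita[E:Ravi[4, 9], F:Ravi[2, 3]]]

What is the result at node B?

E (Ravi): max(4, 9) = 9
F (Ravi): max(2, 3) = 3
B (Gita): min(9, 3) = 3

3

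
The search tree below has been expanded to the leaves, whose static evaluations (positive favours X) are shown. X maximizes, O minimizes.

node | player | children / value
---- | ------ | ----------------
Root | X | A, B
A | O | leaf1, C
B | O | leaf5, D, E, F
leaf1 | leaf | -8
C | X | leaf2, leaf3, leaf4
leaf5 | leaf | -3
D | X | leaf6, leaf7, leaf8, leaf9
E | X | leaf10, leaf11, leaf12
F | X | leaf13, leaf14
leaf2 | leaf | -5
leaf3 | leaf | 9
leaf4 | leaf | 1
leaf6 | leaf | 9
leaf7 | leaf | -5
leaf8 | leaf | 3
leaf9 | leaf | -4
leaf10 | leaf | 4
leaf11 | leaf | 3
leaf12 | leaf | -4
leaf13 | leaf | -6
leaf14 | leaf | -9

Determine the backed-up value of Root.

-6

C (X): max(-5, 9, 1) = 9
A (O): min(-8, 9) = -8
D (X): max(9, -5, 3, -4) = 9
E (X): max(4, 3, -4) = 4
F (X): max(-6, -9) = -6
B (O): min(-3, 9, 4, -6) = -6
Root (X): max(-8, -6) = -6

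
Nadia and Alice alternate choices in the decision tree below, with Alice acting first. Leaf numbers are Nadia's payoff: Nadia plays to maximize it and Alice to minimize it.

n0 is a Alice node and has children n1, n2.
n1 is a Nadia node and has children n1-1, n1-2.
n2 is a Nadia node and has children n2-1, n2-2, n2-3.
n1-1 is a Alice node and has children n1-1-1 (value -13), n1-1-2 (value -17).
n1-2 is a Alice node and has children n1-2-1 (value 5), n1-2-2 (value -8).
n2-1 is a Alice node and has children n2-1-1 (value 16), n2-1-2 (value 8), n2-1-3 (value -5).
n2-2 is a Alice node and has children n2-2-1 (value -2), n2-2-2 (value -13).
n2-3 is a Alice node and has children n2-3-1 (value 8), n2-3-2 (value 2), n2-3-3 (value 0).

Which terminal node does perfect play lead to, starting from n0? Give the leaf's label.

n1-1 (Alice): min(-13, -17) = -17
n1-2 (Alice): min(5, -8) = -8
n1 (Nadia): max(-17, -8) = -8
n2-1 (Alice): min(16, 8, -5) = -5
n2-2 (Alice): min(-2, -13) = -13
n2-3 (Alice): min(8, 2, 0) = 0
n2 (Nadia): max(-5, -13, 0) = 0
n0 (Alice): min(-8, 0) = -8
At n0, Alice picks n1 (lowest: -8).
At n1, Nadia picks n1-2 (highest: -8).
At n1-2, Alice picks n1-2-2 (lowest: -8).
Terminal value -8.

n1-2-2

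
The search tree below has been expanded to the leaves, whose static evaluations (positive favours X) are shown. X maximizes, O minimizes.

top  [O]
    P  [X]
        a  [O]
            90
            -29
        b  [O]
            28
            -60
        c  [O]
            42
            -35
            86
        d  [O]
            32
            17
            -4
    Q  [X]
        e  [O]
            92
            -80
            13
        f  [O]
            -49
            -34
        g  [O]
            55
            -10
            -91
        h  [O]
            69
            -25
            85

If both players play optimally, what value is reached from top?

a (O): min(90, -29) = -29
b (O): min(28, -60) = -60
c (O): min(42, -35, 86) = -35
d (O): min(32, 17, -4) = -4
P (X): max(-29, -60, -35, -4) = -4
e (O): min(92, -80, 13) = -80
f (O): min(-49, -34) = -49
g (O): min(55, -10, -91) = -91
h (O): min(69, -25, 85) = -25
Q (X): max(-80, -49, -91, -25) = -25
top (O): min(-4, -25) = -25

-25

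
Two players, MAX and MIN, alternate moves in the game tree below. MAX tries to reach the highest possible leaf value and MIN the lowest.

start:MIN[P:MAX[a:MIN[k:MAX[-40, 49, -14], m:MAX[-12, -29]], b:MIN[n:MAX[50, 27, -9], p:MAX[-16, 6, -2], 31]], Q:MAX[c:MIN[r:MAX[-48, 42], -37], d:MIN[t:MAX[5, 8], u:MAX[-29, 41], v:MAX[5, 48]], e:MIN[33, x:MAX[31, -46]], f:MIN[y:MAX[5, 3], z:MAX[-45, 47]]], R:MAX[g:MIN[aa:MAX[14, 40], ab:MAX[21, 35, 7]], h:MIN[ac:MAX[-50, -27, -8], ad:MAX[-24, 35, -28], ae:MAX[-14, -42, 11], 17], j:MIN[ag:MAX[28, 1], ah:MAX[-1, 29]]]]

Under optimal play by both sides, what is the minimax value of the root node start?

k (MAX): max(-40, 49, -14) = 49
m (MAX): max(-12, -29) = -12
a (MIN): min(49, -12) = -12
n (MAX): max(50, 27, -9) = 50
p (MAX): max(-16, 6, -2) = 6
b (MIN): min(50, 6, 31) = 6
P (MAX): max(-12, 6) = 6
r (MAX): max(-48, 42) = 42
c (MIN): min(42, -37) = -37
t (MAX): max(5, 8) = 8
u (MAX): max(-29, 41) = 41
v (MAX): max(5, 48) = 48
d (MIN): min(8, 41, 48) = 8
x (MAX): max(31, -46) = 31
e (MIN): min(33, 31) = 31
y (MAX): max(5, 3) = 5
z (MAX): max(-45, 47) = 47
f (MIN): min(5, 47) = 5
Q (MAX): max(-37, 8, 31, 5) = 31
aa (MAX): max(14, 40) = 40
ab (MAX): max(21, 35, 7) = 35
g (MIN): min(40, 35) = 35
ac (MAX): max(-50, -27, -8) = -8
ad (MAX): max(-24, 35, -28) = 35
ae (MAX): max(-14, -42, 11) = 11
h (MIN): min(-8, 35, 11, 17) = -8
ag (MAX): max(28, 1) = 28
ah (MAX): max(-1, 29) = 29
j (MIN): min(28, 29) = 28
R (MAX): max(35, -8, 28) = 35
start (MIN): min(6, 31, 35) = 6

6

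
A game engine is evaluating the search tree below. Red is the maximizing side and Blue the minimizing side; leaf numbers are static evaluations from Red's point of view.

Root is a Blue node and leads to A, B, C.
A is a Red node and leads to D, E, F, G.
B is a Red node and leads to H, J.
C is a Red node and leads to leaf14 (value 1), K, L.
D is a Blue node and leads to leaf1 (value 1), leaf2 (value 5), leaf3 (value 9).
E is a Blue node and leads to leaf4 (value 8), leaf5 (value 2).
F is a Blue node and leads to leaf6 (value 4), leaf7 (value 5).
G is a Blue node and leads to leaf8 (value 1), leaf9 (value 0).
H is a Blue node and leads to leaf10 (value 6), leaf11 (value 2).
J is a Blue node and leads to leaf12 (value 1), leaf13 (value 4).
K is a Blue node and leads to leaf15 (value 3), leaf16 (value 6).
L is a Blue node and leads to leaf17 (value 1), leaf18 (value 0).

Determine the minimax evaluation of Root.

D (Blue): min(1, 5, 9) = 1
E (Blue): min(8, 2) = 2
F (Blue): min(4, 5) = 4
G (Blue): min(1, 0) = 0
A (Red): max(1, 2, 4, 0) = 4
H (Blue): min(6, 2) = 2
J (Blue): min(1, 4) = 1
B (Red): max(2, 1) = 2
K (Blue): min(3, 6) = 3
L (Blue): min(1, 0) = 0
C (Red): max(1, 3, 0) = 3
Root (Blue): min(4, 2, 3) = 2

2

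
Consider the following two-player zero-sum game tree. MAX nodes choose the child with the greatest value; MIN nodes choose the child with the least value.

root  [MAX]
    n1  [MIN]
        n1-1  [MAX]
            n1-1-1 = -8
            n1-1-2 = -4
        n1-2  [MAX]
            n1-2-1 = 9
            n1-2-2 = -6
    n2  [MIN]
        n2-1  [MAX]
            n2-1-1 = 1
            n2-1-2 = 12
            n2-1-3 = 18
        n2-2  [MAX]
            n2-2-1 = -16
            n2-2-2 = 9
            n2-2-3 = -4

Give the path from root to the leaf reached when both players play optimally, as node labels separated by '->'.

root -> n2 -> n2-2 -> n2-2-2

n1-1 (MAX): max(-8, -4) = -4
n1-2 (MAX): max(9, -6) = 9
n1 (MIN): min(-4, 9) = -4
n2-1 (MAX): max(1, 12, 18) = 18
n2-2 (MAX): max(-16, 9, -4) = 9
n2 (MIN): min(18, 9) = 9
root (MAX): max(-4, 9) = 9
At root, MAX picks n2 (highest: 9).
At n2, MIN picks n2-2 (lowest: 9).
At n2-2, MAX picks n2-2-2 (highest: 9).
Terminal value 9.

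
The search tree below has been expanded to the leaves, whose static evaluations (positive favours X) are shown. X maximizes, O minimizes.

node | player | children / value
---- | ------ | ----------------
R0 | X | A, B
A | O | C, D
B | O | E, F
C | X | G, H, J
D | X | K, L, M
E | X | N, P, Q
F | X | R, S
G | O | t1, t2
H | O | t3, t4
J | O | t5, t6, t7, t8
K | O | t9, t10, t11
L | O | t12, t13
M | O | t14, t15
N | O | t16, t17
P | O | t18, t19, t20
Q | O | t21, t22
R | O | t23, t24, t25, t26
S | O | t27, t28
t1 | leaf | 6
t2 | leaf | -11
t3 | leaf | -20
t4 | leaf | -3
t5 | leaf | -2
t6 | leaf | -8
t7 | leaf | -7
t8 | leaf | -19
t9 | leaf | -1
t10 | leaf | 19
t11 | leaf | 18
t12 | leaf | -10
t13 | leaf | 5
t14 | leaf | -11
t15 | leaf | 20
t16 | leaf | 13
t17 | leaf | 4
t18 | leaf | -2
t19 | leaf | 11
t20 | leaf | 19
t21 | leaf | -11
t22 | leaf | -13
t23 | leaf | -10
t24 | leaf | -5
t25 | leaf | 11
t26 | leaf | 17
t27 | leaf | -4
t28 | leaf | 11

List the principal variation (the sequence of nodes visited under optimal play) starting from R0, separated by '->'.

G (O): min(6, -11) = -11
H (O): min(-20, -3) = -20
J (O): min(-2, -8, -7, -19) = -19
C (X): max(-11, -20, -19) = -11
K (O): min(-1, 19, 18) = -1
L (O): min(-10, 5) = -10
M (O): min(-11, 20) = -11
D (X): max(-1, -10, -11) = -1
A (O): min(-11, -1) = -11
N (O): min(13, 4) = 4
P (O): min(-2, 11, 19) = -2
Q (O): min(-11, -13) = -13
E (X): max(4, -2, -13) = 4
R (O): min(-10, -5, 11, 17) = -10
S (O): min(-4, 11) = -4
F (X): max(-10, -4) = -4
B (O): min(4, -4) = -4
R0 (X): max(-11, -4) = -4
At R0, X picks B (highest: -4).
At B, O picks F (lowest: -4).
At F, X picks S (highest: -4).
At S, O picks t27 (lowest: -4).
Terminal value -4.

R0 -> B -> F -> S -> t27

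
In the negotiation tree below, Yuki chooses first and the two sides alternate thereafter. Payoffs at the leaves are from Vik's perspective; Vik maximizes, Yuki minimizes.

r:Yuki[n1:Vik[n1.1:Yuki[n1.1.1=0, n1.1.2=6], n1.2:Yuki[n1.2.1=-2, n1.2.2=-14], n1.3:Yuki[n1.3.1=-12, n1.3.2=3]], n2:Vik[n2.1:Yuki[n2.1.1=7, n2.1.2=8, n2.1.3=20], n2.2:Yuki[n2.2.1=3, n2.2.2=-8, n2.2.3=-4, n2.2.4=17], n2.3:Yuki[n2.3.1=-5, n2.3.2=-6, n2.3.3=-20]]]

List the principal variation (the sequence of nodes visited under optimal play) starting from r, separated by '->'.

r -> n1 -> n1.1 -> n1.1.1

n1.1 (Yuki): min(0, 6) = 0
n1.2 (Yuki): min(-2, -14) = -14
n1.3 (Yuki): min(-12, 3) = -12
n1 (Vik): max(0, -14, -12) = 0
n2.1 (Yuki): min(7, 8, 20) = 7
n2.2 (Yuki): min(3, -8, -4, 17) = -8
n2.3 (Yuki): min(-5, -6, -20) = -20
n2 (Vik): max(7, -8, -20) = 7
r (Yuki): min(0, 7) = 0
At r, Yuki picks n1 (lowest: 0).
At n1, Vik picks n1.1 (highest: 0).
At n1.1, Yuki picks n1.1.1 (lowest: 0).
Terminal value 0.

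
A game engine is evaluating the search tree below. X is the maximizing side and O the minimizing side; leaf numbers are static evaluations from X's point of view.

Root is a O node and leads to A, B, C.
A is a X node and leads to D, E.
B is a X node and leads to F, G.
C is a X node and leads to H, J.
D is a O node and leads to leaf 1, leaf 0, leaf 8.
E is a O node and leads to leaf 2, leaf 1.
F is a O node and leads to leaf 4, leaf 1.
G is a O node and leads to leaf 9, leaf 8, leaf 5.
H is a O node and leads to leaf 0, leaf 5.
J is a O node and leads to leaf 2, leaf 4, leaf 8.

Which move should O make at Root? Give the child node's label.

A

D (O): min(1, 0, 8) = 0
E (O): min(2, 1) = 1
A (X): max(0, 1) = 1
F (O): min(4, 1) = 1
G (O): min(9, 8, 5) = 5
B (X): max(1, 5) = 5
H (O): min(0, 5) = 0
J (O): min(2, 4, 8) = 2
C (X): max(0, 2) = 2
Root (O): min(1, 5, 2) = 1
O at Root wants the lowest of {A=1, B=5, C=2}, so chooses A.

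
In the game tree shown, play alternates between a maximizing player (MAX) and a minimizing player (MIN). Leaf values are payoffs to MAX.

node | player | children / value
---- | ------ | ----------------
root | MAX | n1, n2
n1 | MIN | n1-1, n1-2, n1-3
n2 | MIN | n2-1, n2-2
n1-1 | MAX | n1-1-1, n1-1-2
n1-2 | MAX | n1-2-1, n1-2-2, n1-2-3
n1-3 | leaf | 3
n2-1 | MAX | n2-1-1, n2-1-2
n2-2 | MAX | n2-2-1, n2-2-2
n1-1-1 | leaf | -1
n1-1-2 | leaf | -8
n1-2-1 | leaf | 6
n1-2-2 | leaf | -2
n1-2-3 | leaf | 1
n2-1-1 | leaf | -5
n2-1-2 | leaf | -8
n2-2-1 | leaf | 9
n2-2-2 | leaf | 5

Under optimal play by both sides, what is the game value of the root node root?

-1

n1-1 (MAX): max(-1, -8) = -1
n1-2 (MAX): max(6, -2, 1) = 6
n1 (MIN): min(-1, 6, 3) = -1
n2-1 (MAX): max(-5, -8) = -5
n2-2 (MAX): max(9, 5) = 9
n2 (MIN): min(-5, 9) = -5
root (MAX): max(-1, -5) = -1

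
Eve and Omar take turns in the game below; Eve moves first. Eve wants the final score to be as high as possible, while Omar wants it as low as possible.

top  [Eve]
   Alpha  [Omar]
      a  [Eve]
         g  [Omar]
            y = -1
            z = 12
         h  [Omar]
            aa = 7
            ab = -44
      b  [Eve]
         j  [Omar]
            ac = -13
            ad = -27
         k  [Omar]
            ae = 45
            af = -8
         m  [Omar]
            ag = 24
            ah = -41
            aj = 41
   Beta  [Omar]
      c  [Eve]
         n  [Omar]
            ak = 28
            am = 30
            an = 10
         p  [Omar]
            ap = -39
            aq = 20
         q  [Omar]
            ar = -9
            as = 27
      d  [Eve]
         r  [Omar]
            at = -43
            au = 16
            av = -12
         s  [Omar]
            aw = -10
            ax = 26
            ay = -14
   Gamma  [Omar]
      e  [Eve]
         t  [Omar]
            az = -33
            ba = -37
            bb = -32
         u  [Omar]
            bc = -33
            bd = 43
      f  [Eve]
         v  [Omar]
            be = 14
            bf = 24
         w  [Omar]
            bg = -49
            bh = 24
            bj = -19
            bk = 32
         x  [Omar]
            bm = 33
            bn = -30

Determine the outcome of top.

g (Omar): min(-1, 12) = -1
h (Omar): min(7, -44) = -44
a (Eve): max(-1, -44) = -1
j (Omar): min(-13, -27) = -27
k (Omar): min(45, -8) = -8
m (Omar): min(24, -41, 41) = -41
b (Eve): max(-27, -8, -41) = -8
Alpha (Omar): min(-1, -8) = -8
n (Omar): min(28, 30, 10) = 10
p (Omar): min(-39, 20) = -39
q (Omar): min(-9, 27) = -9
c (Eve): max(10, -39, -9) = 10
r (Omar): min(-43, 16, -12) = -43
s (Omar): min(-10, 26, -14) = -14
d (Eve): max(-43, -14) = -14
Beta (Omar): min(10, -14) = -14
t (Omar): min(-33, -37, -32) = -37
u (Omar): min(-33, 43) = -33
e (Eve): max(-37, -33) = -33
v (Omar): min(14, 24) = 14
w (Omar): min(-49, 24, -19, 32) = -49
x (Omar): min(33, -30) = -30
f (Eve): max(14, -49, -30) = 14
Gamma (Omar): min(-33, 14) = -33
top (Eve): max(-8, -14, -33) = -8

-8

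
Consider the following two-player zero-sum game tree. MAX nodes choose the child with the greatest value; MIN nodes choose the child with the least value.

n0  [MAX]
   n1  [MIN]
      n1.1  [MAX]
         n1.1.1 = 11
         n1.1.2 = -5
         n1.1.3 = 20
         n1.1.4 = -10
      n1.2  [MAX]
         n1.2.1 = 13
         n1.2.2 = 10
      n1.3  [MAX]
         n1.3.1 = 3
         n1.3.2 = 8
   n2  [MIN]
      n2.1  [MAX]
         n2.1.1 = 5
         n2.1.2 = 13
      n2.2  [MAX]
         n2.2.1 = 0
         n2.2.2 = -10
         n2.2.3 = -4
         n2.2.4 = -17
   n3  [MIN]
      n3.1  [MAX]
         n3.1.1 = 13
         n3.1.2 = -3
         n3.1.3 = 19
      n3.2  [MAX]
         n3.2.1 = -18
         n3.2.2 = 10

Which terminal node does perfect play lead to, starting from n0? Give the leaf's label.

n3.2.2

n1.1 (MAX): max(11, -5, 20, -10) = 20
n1.2 (MAX): max(13, 10) = 13
n1.3 (MAX): max(3, 8) = 8
n1 (MIN): min(20, 13, 8) = 8
n2.1 (MAX): max(5, 13) = 13
n2.2 (MAX): max(0, -10, -4, -17) = 0
n2 (MIN): min(13, 0) = 0
n3.1 (MAX): max(13, -3, 19) = 19
n3.2 (MAX): max(-18, 10) = 10
n3 (MIN): min(19, 10) = 10
n0 (MAX): max(8, 0, 10) = 10
At n0, MAX picks n3 (highest: 10).
At n3, MIN picks n3.2 (lowest: 10).
At n3.2, MAX picks n3.2.2 (highest: 10).
Terminal value 10.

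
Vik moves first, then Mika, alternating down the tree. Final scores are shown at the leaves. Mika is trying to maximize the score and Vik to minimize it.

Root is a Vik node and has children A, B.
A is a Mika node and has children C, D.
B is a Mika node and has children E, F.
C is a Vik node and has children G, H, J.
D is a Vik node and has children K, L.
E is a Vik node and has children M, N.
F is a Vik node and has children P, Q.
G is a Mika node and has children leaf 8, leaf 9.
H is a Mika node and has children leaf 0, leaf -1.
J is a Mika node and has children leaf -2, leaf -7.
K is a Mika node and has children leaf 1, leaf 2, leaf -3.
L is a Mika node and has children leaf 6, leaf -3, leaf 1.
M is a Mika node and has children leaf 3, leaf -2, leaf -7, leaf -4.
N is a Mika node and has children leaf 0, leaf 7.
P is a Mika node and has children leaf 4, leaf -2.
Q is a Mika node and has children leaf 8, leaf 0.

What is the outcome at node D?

K (Mika): max(1, 2, -3) = 2
L (Mika): max(6, -3, 1) = 6
D (Vik): min(2, 6) = 2

2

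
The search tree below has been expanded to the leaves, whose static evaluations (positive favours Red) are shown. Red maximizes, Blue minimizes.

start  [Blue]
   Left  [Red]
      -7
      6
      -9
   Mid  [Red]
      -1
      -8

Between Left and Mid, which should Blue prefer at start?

Left (Red): max(-7, 6, -9) = 6
Mid (Red): max(-1, -8) = -1
Blue prefers the lower value; Left=6, Mid=-1. Mid is better since -1 < 6.

Mid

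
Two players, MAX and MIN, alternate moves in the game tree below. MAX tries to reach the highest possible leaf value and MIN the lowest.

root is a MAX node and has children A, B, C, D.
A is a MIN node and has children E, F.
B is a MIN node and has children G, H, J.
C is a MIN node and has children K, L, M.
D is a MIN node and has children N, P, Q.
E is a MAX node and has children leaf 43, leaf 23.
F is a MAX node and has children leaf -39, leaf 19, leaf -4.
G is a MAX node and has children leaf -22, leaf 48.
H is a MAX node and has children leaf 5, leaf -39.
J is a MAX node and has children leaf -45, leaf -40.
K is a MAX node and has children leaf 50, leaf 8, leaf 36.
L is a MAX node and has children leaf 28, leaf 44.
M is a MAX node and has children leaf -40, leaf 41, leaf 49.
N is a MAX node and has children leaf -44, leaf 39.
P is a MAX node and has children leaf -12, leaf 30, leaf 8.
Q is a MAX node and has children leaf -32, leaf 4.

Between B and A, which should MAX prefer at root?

G (MAX): max(-22, 48) = 48
H (MAX): max(5, -39) = 5
J (MAX): max(-45, -40) = -40
B (MIN): min(48, 5, -40) = -40
E (MAX): max(43, 23) = 43
F (MAX): max(-39, 19, -4) = 19
A (MIN): min(43, 19) = 19
MAX prefers the higher value; B=-40, A=19. A is better since 19 > -40.

A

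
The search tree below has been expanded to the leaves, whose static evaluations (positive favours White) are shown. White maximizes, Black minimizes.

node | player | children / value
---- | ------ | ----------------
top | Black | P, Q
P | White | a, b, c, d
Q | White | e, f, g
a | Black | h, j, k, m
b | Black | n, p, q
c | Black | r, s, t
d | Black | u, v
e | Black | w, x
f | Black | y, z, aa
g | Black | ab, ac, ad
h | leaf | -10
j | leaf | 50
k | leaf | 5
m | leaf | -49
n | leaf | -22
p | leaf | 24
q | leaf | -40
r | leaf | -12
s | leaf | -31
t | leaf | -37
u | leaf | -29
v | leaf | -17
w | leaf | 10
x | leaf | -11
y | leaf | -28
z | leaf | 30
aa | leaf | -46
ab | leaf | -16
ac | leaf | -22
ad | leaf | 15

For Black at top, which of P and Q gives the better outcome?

a (Black): min(-10, 50, 5, -49) = -49
b (Black): min(-22, 24, -40) = -40
c (Black): min(-12, -31, -37) = -37
d (Black): min(-29, -17) = -29
P (White): max(-49, -40, -37, -29) = -29
e (Black): min(10, -11) = -11
f (Black): min(-28, 30, -46) = -46
g (Black): min(-16, -22, 15) = -22
Q (White): max(-11, -46, -22) = -11
Black prefers the lower value; P=-29, Q=-11. P is better since -29 < -11.

P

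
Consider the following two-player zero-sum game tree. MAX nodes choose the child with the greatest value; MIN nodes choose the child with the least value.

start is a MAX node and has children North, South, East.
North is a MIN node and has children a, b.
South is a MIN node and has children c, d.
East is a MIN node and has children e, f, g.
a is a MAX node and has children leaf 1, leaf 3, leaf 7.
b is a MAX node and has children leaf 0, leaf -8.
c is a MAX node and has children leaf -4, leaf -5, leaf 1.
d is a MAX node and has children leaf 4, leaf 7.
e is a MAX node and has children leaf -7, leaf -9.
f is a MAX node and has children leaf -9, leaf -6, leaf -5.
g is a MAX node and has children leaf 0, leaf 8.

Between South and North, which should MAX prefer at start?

c (MAX): max(-4, -5, 1) = 1
d (MAX): max(4, 7) = 7
South (MIN): min(1, 7) = 1
a (MAX): max(1, 3, 7) = 7
b (MAX): max(0, -8) = 0
North (MIN): min(7, 0) = 0
MAX prefers the higher value; South=1, North=0. South is better since 1 > 0.

South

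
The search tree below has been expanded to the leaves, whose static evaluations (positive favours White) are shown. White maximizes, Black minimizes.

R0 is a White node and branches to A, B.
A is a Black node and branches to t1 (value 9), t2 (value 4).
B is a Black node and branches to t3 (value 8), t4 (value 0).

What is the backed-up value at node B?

B (Black): min(8, 0) = 0

0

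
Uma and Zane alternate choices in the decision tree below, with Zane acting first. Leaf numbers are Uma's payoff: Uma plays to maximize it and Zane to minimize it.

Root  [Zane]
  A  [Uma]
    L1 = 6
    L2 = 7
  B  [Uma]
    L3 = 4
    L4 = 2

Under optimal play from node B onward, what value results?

4

B (Uma): max(4, 2) = 4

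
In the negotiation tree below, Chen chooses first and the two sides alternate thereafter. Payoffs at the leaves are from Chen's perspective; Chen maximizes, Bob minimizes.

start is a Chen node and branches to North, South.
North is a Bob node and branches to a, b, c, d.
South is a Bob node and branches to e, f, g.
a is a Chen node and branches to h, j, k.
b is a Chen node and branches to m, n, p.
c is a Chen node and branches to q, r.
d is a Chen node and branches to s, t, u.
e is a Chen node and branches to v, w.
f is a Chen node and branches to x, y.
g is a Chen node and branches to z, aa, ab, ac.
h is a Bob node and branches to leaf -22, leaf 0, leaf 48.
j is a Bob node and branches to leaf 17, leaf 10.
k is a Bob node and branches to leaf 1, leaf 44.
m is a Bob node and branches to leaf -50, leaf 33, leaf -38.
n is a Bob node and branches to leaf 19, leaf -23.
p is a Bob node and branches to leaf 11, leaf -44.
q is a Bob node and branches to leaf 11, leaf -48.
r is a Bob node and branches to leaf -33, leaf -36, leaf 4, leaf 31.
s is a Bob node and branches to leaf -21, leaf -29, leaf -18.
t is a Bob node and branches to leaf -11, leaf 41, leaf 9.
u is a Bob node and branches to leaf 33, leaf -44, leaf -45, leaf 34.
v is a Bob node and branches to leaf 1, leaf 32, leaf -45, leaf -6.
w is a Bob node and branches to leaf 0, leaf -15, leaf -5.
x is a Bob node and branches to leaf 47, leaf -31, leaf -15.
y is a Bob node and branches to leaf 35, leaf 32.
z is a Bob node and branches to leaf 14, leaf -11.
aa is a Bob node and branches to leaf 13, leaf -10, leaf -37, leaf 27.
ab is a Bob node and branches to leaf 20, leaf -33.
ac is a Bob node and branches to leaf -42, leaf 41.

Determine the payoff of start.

h (Bob): min(-22, 0, 48) = -22
j (Bob): min(17, 10) = 10
k (Bob): min(1, 44) = 1
a (Chen): max(-22, 10, 1) = 10
m (Bob): min(-50, 33, -38) = -50
n (Bob): min(19, -23) = -23
p (Bob): min(11, -44) = -44
b (Chen): max(-50, -23, -44) = -23
q (Bob): min(11, -48) = -48
r (Bob): min(-33, -36, 4, 31) = -36
c (Chen): max(-48, -36) = -36
s (Bob): min(-21, -29, -18) = -29
t (Bob): min(-11, 41, 9) = -11
u (Bob): min(33, -44, -45, 34) = -45
d (Chen): max(-29, -11, -45) = -11
North (Bob): min(10, -23, -36, -11) = -36
v (Bob): min(1, 32, -45, -6) = -45
w (Bob): min(0, -15, -5) = -15
e (Chen): max(-45, -15) = -15
x (Bob): min(47, -31, -15) = -31
y (Bob): min(35, 32) = 32
f (Chen): max(-31, 32) = 32
z (Bob): min(14, -11) = -11
aa (Bob): min(13, -10, -37, 27) = -37
ab (Bob): min(20, -33) = -33
ac (Bob): min(-42, 41) = -42
g (Chen): max(-11, -37, -33, -42) = -11
South (Bob): min(-15, 32, -11) = -15
start (Chen): max(-36, -15) = -15

-15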